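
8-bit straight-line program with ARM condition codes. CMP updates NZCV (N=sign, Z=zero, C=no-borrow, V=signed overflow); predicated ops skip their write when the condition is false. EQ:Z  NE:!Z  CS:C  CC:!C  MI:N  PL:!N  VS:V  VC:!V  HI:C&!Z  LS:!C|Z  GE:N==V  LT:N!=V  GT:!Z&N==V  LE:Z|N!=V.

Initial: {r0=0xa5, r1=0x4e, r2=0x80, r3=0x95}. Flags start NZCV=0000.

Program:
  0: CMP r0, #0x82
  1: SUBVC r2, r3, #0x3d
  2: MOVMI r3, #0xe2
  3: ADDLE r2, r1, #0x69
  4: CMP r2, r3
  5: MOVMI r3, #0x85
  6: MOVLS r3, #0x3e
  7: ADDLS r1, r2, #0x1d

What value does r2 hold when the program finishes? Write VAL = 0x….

VAL = 0x58

0: ✓ CMP  NZCV=0010
1: ✓ SUBVC  r2←0x58
2: · MOVMI
3: · ADDLE
4: ✓ CMP  NZCV=1001
5: ✓ MOVMI  r3←0x85
6: ✓ MOVLS  r3←0x3e
7: ✓ ADDLS  r1←0x75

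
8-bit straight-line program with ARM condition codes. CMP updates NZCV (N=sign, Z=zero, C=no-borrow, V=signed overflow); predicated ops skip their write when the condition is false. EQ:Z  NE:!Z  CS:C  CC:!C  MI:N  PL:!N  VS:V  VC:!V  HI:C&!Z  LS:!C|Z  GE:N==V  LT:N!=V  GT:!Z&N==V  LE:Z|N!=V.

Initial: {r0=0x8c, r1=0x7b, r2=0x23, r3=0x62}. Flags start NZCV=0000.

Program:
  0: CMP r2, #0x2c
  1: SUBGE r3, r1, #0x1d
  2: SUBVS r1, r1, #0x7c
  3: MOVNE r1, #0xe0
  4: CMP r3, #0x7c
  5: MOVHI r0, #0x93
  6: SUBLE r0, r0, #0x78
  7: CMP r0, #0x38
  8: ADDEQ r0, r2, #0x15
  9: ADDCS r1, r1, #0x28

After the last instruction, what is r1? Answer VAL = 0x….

0: ✓ CMP  NZCV=1000
1: · SUBGE
2: · SUBVS
3: ✓ MOVNE  r1←0xe0
4: ✓ CMP  NZCV=1000
5: · MOVHI
6: ✓ SUBLE  r0←0x14
7: ✓ CMP  NZCV=1000
8: · ADDEQ
9: · ADDCS

VAL = 0xe0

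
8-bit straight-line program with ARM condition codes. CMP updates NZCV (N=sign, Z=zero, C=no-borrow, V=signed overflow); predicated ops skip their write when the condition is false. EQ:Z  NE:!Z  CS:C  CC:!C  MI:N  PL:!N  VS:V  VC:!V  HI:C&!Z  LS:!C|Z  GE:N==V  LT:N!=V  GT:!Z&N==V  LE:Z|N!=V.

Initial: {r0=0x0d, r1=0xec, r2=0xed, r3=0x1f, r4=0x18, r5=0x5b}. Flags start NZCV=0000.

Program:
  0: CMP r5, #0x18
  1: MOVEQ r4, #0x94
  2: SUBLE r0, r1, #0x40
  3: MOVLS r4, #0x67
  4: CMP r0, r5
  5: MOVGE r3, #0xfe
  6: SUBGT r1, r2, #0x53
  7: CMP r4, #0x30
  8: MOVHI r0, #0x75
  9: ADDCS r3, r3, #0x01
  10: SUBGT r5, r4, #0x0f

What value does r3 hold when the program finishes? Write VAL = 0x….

0: ✓ CMP  NZCV=0010
1: · MOVEQ
2: · SUBLE
3: · MOVLS
4: ✓ CMP  NZCV=1000
5: · MOVGE
6: · SUBGT
7: ✓ CMP  NZCV=1000
8: · MOVHI
9: · ADDCS
10: · SUBGT

VAL = 0x1f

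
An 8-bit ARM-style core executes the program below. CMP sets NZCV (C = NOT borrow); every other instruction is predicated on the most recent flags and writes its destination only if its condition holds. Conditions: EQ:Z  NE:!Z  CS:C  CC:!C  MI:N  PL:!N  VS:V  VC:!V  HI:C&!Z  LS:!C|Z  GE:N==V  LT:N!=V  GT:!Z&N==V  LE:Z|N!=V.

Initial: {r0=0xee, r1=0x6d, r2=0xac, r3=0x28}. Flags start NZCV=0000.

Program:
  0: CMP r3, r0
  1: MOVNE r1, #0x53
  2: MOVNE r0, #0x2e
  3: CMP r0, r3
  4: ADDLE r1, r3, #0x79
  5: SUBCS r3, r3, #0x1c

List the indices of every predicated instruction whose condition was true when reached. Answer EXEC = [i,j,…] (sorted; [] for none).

[0] flags=0000 → (cmp)
[1] flags=0000 NE?T → r1=0x53
[2] flags=0000 NE?T → r0=0x2e
[3] flags=0010 → (cmp)
[4] flags=0010 LE?F → skip
[5] flags=0010 CS?T → r3=0x0c

EXEC = [1,2,5]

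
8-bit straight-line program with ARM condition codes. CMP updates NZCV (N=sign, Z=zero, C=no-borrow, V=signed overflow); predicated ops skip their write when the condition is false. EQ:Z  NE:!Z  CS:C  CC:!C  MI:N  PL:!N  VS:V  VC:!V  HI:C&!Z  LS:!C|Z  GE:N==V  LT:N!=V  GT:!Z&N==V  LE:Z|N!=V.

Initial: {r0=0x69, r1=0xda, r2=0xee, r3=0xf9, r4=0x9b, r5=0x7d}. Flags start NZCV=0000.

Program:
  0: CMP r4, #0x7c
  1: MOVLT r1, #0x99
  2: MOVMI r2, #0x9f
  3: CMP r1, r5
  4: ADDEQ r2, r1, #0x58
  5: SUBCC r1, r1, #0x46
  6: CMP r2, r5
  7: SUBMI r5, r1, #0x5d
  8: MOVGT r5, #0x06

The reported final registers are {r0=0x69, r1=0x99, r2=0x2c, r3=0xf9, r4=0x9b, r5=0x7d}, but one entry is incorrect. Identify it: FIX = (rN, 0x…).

0: ✓ CMP  NZCV=0011
1: ✓ MOVLT  r1←0x99
2: · MOVMI
3: ✓ CMP  NZCV=0011
4: · ADDEQ
5: · SUBCC
6: ✓ CMP  NZCV=0011
7: · SUBMI
8: · MOVGT

FIX = (r2, 0xee)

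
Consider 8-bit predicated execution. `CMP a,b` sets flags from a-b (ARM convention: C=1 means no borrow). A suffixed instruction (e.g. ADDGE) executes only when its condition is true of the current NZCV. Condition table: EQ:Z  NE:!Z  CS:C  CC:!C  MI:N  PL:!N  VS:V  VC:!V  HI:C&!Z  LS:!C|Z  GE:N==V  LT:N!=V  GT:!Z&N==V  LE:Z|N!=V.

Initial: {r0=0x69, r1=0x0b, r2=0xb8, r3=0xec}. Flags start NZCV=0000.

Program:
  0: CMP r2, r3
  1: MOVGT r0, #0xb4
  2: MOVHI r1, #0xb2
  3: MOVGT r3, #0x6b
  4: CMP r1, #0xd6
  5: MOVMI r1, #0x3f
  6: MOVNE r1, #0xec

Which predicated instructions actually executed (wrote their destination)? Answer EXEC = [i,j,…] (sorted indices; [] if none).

0: ✓ CMP  NZCV=1000
1: · MOVGT
2: · MOVHI
3: · MOVGT
4: ✓ CMP  NZCV=0000
5: · MOVMI
6: ✓ MOVNE  r1←0xec

EXEC = [6]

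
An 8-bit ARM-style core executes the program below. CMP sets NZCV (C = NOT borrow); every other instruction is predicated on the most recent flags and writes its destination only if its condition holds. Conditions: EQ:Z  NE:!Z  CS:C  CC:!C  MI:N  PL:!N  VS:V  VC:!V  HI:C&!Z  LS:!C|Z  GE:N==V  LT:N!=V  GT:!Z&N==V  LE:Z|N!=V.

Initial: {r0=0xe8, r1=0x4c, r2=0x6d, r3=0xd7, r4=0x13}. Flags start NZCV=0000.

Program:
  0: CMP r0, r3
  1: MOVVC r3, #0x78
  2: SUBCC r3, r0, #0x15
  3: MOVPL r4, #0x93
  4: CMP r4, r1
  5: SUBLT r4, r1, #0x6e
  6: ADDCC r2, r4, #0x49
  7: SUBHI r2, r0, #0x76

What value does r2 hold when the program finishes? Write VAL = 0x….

VAL = 0x72

[0] flags=0010 → (cmp)
[1] flags=0010 VC?T → r3=0x78
[2] flags=0010 CC?F → skip
[3] flags=0010 PL?T → r4=0x93
[4] flags=0011 → (cmp)
[5] flags=0011 LT?T → r4=0xde
[6] flags=0011 CC?F → skip
[7] flags=0011 HI?T → r2=0x72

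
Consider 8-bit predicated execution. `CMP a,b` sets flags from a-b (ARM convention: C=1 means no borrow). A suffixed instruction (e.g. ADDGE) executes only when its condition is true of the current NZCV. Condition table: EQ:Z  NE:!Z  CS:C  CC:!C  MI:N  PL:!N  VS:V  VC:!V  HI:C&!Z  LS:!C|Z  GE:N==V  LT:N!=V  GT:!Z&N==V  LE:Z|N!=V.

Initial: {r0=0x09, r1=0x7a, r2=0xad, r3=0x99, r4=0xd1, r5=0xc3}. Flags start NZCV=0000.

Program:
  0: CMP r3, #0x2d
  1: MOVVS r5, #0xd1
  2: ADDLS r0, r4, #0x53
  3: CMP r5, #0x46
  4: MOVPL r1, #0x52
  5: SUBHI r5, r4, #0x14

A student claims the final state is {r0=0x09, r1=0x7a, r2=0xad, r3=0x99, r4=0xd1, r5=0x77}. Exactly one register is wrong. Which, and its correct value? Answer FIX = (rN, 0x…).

FIX = (r5, 0xbd)

0: ✓ CMP  NZCV=0011
1: ✓ MOVVS  r5←0xd1
2: · ADDLS
3: ✓ CMP  NZCV=1010
4: · MOVPL
5: ✓ SUBHI  r5←0xbd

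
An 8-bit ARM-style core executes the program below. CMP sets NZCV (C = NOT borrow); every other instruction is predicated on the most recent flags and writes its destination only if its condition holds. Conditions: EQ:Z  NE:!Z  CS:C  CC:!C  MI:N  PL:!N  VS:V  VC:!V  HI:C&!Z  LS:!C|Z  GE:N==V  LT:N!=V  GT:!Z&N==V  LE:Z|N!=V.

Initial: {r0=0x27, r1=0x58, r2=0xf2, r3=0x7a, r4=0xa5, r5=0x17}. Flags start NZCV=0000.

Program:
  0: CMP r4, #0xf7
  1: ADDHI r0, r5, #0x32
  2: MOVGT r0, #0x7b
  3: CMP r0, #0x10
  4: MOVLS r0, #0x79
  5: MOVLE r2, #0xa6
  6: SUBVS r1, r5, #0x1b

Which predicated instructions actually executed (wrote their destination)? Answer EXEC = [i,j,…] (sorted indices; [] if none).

0: ✓ CMP  NZCV=1000
1: · ADDHI
2: · MOVGT
3: ✓ CMP  NZCV=0010
4: · MOVLS
5: · MOVLE
6: · SUBVS

EXEC = []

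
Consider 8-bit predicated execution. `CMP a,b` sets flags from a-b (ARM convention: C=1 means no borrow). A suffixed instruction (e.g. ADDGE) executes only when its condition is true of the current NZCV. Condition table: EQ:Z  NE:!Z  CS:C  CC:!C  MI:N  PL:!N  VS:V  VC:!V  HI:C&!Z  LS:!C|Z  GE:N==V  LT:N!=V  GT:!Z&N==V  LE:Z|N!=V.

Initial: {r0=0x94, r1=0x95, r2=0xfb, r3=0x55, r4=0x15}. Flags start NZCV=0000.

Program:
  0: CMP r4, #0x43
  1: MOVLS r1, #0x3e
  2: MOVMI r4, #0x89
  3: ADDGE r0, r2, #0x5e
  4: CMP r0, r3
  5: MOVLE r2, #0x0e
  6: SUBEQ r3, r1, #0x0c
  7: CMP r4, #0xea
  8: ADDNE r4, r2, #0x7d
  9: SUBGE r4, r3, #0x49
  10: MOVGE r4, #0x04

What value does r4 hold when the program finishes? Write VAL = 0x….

0: ✓ CMP  NZCV=1000
1: ✓ MOVLS  r1←0x3e
2: ✓ MOVMI  r4←0x89
3: · ADDGE
4: ✓ CMP  NZCV=0011
5: ✓ MOVLE  r2←0x0e
6: · SUBEQ
7: ✓ CMP  NZCV=1000
8: ✓ ADDNE  r4←0x8b
9: · SUBGE
10: · MOVGE

VAL = 0x8b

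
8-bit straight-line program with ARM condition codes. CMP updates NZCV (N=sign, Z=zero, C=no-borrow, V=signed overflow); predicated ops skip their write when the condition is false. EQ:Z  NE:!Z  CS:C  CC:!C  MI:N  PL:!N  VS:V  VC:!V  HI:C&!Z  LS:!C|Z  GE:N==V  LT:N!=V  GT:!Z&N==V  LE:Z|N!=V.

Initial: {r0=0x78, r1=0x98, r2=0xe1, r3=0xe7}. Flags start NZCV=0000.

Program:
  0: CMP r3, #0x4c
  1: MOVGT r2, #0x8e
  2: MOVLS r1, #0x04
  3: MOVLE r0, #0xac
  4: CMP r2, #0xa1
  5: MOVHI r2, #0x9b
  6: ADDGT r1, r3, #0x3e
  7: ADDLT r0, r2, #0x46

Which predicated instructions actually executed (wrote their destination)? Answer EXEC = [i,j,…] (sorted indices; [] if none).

EXEC = [3,5,6]

[0] flags=1010 → (cmp)
[1] flags=1010 GT?F → skip
[2] flags=1010 LS?F → skip
[3] flags=1010 LE?T → r0=0xac
[4] flags=0010 → (cmp)
[5] flags=0010 HI?T → r2=0x9b
[6] flags=0010 GT?T → r1=0x25
[7] flags=0010 LT?F → skip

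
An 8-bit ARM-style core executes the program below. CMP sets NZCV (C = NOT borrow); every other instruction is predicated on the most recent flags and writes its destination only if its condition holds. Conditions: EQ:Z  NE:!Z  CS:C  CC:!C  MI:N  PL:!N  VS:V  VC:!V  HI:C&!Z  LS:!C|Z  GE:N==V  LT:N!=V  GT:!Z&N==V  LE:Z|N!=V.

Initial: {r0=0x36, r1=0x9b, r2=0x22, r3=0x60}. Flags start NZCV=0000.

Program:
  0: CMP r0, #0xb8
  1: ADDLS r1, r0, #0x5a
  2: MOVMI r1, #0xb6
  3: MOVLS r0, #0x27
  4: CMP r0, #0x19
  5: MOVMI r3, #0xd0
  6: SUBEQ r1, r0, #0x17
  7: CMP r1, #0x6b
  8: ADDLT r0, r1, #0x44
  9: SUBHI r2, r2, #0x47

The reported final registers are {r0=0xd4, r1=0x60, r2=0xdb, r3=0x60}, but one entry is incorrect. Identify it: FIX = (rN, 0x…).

0: ✓ CMP  NZCV=0000
1: ✓ ADDLS  r1←0x90
2: · MOVMI
3: ✓ MOVLS  r0←0x27
4: ✓ CMP  NZCV=0010
5: · MOVMI
6: · SUBEQ
7: ✓ CMP  NZCV=0011
8: ✓ ADDLT  r0←0xd4
9: ✓ SUBHI  r2←0xdb

FIX = (r1, 0x90)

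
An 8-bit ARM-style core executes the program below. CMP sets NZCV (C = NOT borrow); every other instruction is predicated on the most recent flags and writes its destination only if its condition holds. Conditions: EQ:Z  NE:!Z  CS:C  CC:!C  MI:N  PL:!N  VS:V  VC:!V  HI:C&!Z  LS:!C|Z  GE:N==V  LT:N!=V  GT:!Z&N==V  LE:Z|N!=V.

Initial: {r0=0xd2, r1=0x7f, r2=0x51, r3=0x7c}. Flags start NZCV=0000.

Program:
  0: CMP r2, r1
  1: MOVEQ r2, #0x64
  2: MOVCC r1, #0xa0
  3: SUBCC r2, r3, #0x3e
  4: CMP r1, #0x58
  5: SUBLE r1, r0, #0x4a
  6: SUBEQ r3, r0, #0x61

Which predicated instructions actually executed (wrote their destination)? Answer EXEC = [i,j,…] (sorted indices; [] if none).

[0] flags=1000 → (cmp)
[1] flags=1000 EQ?F → skip
[2] flags=1000 CC?T → r1=0xa0
[3] flags=1000 CC?T → r2=0x3e
[4] flags=0011 → (cmp)
[5] flags=0011 LE?T → r1=0x88
[6] flags=0011 EQ?F → skip

EXEC = [2,3,5]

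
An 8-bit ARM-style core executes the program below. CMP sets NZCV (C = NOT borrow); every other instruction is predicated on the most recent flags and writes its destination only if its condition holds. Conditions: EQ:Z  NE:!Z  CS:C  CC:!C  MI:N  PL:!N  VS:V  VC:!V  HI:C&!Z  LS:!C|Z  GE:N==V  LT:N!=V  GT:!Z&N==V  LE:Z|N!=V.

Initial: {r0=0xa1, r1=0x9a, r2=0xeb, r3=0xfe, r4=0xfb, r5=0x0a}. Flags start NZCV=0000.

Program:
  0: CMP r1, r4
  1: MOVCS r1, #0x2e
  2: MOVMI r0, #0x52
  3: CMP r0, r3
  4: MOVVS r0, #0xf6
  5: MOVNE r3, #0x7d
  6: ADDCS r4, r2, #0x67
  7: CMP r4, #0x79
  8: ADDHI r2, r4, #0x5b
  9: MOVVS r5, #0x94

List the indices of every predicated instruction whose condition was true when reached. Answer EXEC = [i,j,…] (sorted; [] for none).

EXEC = [2,5,8]

[0] flags=1000 → (cmp)
[1] flags=1000 CS?F → skip
[2] flags=1000 MI?T → r0=0x52
[3] flags=0000 → (cmp)
[4] flags=0000 VS?F → skip
[5] flags=0000 NE?T → r3=0x7d
[6] flags=0000 CS?F → skip
[7] flags=1010 → (cmp)
[8] flags=1010 HI?T → r2=0x56
[9] flags=1010 VS?F → skip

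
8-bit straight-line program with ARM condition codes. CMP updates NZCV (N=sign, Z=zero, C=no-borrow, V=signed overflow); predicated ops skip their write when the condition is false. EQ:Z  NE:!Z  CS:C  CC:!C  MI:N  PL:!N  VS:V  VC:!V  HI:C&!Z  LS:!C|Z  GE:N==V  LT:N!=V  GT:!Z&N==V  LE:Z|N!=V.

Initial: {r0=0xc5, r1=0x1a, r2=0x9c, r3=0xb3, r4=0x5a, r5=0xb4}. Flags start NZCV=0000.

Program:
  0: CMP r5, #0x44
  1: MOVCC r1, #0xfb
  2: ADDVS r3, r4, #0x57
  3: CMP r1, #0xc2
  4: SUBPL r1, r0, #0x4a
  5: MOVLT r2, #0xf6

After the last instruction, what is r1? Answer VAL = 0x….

VAL = 0x7b

0: ✓ CMP  NZCV=0011
1: · MOVCC
2: ✓ ADDVS  r3←0xb1
3: ✓ CMP  NZCV=0000
4: ✓ SUBPL  r1←0x7b
5: · MOVLT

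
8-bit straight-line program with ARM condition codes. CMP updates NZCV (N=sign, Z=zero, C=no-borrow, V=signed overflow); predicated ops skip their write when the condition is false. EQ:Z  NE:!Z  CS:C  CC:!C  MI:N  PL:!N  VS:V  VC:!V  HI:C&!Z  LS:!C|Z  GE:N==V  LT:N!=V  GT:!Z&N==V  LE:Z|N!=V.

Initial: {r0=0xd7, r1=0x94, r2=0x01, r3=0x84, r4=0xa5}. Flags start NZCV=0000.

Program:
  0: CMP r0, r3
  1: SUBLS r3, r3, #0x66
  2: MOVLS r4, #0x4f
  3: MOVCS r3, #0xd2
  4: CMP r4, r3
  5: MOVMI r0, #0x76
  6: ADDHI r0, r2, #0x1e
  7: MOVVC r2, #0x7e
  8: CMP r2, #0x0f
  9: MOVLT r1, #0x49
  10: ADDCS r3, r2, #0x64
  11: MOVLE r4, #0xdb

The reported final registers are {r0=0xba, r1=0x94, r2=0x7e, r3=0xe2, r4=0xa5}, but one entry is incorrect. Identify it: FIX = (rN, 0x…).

0: ✓ CMP  NZCV=0010
1: · SUBLS
2: · MOVLS
3: ✓ MOVCS  r3←0xd2
4: ✓ CMP  NZCV=1000
5: ✓ MOVMI  r0←0x76
6: · ADDHI
7: ✓ MOVVC  r2←0x7e
8: ✓ CMP  NZCV=0010
9: · MOVLT
10: ✓ ADDCS  r3←0xe2
11: · MOVLE

FIX = (r0, 0x76)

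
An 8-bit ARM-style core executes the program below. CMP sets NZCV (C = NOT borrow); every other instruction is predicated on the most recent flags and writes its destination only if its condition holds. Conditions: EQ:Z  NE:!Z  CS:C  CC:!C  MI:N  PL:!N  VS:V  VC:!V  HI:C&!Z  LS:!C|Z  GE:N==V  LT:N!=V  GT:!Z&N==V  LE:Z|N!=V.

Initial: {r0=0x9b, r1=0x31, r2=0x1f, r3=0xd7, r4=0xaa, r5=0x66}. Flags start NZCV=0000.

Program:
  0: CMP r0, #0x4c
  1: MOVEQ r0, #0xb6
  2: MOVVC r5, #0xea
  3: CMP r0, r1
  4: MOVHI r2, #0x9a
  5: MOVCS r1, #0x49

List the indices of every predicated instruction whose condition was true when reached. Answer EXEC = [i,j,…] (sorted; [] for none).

[0] flags=0011 → (cmp)
[1] flags=0011 EQ?F → skip
[2] flags=0011 VC?F → skip
[3] flags=0011 → (cmp)
[4] flags=0011 HI?T → r2=0x9a
[5] flags=0011 CS?T → r1=0x49

EXEC = [4,5]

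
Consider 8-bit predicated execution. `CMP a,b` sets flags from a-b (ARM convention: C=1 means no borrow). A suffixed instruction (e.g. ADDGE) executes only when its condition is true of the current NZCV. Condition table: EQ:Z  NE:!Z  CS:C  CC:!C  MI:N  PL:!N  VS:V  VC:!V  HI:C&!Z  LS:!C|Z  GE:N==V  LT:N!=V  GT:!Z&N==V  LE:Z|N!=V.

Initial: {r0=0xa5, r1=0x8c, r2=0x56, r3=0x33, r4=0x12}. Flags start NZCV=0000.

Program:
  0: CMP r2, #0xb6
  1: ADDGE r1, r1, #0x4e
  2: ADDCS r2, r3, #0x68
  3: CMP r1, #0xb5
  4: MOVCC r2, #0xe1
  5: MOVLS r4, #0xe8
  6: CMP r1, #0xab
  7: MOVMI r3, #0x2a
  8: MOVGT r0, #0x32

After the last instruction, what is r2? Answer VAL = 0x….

VAL = 0x56

[0] flags=1001 → (cmp)
[1] flags=1001 GE?T → r1=0xda
[2] flags=1001 CS?F → skip
[3] flags=0010 → (cmp)
[4] flags=0010 CC?F → skip
[5] flags=0010 LS?F → skip
[6] flags=0010 → (cmp)
[7] flags=0010 MI?F → skip
[8] flags=0010 GT?T → r0=0x32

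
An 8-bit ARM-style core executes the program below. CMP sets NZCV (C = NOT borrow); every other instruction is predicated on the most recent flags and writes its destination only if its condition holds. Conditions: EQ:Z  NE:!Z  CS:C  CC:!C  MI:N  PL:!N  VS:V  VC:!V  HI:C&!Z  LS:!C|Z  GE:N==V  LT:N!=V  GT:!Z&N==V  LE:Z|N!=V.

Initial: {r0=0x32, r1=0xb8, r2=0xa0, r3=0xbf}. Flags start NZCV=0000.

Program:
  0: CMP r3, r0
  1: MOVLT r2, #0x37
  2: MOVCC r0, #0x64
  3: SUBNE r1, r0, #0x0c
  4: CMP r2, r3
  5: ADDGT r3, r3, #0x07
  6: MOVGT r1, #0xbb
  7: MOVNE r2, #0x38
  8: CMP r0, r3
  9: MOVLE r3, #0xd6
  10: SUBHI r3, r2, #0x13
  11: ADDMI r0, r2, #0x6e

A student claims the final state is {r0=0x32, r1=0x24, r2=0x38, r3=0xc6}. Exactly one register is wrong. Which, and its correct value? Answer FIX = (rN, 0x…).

0: ✓ CMP  NZCV=1010
1: ✓ MOVLT  r2←0x37
2: · MOVCC
3: ✓ SUBNE  r1←0x26
4: ✓ CMP  NZCV=0000
5: ✓ ADDGT  r3←0xc6
6: ✓ MOVGT  r1←0xbb
7: ✓ MOVNE  r2←0x38
8: ✓ CMP  NZCV=0000
9: · MOVLE
10: · SUBHI
11: · ADDMI

FIX = (r1, 0xbb)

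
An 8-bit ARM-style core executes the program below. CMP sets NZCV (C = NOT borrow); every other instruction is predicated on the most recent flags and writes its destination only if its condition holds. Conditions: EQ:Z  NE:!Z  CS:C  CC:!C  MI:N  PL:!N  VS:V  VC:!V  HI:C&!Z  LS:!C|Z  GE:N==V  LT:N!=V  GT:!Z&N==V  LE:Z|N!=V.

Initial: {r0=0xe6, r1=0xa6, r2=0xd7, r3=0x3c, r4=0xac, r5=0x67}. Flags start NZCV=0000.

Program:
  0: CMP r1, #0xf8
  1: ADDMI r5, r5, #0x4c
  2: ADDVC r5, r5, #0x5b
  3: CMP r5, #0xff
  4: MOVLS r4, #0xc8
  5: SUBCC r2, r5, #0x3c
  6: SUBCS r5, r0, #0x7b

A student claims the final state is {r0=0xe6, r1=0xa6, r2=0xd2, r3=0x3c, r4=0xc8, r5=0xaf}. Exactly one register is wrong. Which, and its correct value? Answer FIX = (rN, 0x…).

FIX = (r5, 0x0e)

[0] flags=1000 → (cmp)
[1] flags=1000 MI?T → r5=0xb3
[2] flags=1000 VC?T → r5=0x0e
[3] flags=0000 → (cmp)
[4] flags=0000 LS?T → r4=0xc8
[5] flags=0000 CC?T → r2=0xd2
[6] flags=0000 CS?F → skip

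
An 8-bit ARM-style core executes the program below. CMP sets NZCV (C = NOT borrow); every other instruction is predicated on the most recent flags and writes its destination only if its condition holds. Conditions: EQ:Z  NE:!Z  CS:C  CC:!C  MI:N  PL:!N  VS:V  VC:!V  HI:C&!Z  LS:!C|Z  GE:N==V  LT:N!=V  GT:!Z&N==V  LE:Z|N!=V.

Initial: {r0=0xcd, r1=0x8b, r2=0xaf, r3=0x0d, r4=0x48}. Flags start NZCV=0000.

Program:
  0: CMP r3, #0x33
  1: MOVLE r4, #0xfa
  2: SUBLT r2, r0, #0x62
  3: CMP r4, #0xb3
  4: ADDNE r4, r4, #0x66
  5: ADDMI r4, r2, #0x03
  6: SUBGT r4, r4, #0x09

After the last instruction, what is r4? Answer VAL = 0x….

VAL = 0x57

[0] flags=1000 → (cmp)
[1] flags=1000 LE?T → r4=0xfa
[2] flags=1000 LT?T → r2=0x6b
[3] flags=0010 → (cmp)
[4] flags=0010 NE?T → r4=0x60
[5] flags=0010 MI?F → skip
[6] flags=0010 GT?T → r4=0x57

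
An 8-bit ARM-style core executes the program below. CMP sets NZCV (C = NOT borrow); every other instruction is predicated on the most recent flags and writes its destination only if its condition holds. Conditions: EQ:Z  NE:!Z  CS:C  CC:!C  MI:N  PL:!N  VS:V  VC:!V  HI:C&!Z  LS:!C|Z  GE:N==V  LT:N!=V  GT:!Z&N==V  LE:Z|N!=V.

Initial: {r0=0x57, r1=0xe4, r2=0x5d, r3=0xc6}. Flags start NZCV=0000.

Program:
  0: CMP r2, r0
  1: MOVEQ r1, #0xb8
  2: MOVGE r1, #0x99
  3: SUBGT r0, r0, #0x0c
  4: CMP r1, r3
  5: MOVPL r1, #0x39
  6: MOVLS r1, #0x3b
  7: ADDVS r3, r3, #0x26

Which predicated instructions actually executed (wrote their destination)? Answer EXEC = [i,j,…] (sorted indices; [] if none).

EXEC = [2,3,6]

0: ✓ CMP  NZCV=0010
1: · MOVEQ
2: ✓ MOVGE  r1←0x99
3: ✓ SUBGT  r0←0x4b
4: ✓ CMP  NZCV=1000
5: · MOVPL
6: ✓ MOVLS  r1←0x3b
7: · ADDVS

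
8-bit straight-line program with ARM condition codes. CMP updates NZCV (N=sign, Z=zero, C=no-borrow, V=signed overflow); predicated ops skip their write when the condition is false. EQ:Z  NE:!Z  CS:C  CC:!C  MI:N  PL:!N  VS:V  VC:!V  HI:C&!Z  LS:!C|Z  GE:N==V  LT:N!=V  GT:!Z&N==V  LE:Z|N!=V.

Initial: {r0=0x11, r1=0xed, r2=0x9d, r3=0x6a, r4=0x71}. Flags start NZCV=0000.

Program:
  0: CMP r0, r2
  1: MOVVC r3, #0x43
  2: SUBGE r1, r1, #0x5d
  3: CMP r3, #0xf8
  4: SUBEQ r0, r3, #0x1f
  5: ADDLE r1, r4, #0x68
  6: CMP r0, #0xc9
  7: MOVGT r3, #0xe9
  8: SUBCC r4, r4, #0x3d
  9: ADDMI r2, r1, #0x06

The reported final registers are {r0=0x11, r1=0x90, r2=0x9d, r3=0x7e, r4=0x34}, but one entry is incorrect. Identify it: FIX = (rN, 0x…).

FIX = (r3, 0xe9)

[0] flags=0000 → (cmp)
[1] flags=0000 VC?T → r3=0x43
[2] flags=0000 GE?T → r1=0x90
[3] flags=0000 → (cmp)
[4] flags=0000 EQ?F → skip
[5] flags=0000 LE?F → skip
[6] flags=0000 → (cmp)
[7] flags=0000 GT?T → r3=0xe9
[8] flags=0000 CC?T → r4=0x34
[9] flags=0000 MI?F → skip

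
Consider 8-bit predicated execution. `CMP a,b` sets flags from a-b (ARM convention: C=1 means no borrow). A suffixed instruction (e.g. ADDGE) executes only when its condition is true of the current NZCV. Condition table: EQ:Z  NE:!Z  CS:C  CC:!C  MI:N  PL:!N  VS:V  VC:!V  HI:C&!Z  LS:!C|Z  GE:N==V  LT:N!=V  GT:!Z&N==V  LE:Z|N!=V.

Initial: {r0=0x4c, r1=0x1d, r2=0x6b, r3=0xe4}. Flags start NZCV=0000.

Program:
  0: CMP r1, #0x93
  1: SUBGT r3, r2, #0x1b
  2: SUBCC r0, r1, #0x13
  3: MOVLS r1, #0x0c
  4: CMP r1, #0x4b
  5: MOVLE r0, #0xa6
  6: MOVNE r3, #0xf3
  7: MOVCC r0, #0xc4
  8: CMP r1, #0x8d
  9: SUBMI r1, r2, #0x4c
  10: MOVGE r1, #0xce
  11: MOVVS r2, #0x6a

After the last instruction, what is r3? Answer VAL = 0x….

[0] flags=1001 → (cmp)
[1] flags=1001 GT?T → r3=0x50
[2] flags=1001 CC?T → r0=0x0a
[3] flags=1001 LS?T → r1=0x0c
[4] flags=1000 → (cmp)
[5] flags=1000 LE?T → r0=0xa6
[6] flags=1000 NE?T → r3=0xf3
[7] flags=1000 CC?T → r0=0xc4
[8] flags=0000 → (cmp)
[9] flags=0000 MI?F → skip
[10] flags=0000 GE?T → r1=0xce
[11] flags=0000 VS?F → skip

VAL = 0xf3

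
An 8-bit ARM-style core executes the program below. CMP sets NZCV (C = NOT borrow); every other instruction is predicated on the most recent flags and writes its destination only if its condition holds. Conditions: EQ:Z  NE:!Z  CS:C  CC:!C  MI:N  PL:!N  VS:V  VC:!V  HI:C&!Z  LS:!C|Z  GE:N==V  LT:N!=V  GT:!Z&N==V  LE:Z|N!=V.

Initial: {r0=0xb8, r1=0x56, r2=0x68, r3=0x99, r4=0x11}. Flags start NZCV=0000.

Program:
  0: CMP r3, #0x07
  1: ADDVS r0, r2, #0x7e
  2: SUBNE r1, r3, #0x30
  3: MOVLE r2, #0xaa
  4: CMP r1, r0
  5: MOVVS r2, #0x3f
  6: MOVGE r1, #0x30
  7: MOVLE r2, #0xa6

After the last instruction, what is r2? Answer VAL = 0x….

VAL = 0x3f

[0] flags=1010 → (cmp)
[1] flags=1010 VS?F → skip
[2] flags=1010 NE?T → r1=0x69
[3] flags=1010 LE?T → r2=0xaa
[4] flags=1001 → (cmp)
[5] flags=1001 VS?T → r2=0x3f
[6] flags=1001 GE?T → r1=0x30
[7] flags=1001 LE?F → skip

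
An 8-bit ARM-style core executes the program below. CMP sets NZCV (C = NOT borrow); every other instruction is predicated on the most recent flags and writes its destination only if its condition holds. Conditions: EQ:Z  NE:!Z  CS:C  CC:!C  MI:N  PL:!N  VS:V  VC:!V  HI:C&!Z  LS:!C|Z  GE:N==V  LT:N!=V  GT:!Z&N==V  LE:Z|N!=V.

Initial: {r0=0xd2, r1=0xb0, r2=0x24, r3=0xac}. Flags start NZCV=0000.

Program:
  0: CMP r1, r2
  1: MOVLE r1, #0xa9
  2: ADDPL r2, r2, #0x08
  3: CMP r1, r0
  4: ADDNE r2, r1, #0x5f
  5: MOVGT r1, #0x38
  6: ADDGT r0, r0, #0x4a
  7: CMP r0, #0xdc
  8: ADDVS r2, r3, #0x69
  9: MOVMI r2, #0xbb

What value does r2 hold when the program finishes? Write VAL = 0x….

VAL = 0xbb

[0] flags=1010 → (cmp)
[1] flags=1010 LE?T → r1=0xa9
[2] flags=1010 PL?F → skip
[3] flags=1000 → (cmp)
[4] flags=1000 NE?T → r2=0x08
[5] flags=1000 GT?F → skip
[6] flags=1000 GT?F → skip
[7] flags=1000 → (cmp)
[8] flags=1000 VS?F → skip
[9] flags=1000 MI?T → r2=0xbb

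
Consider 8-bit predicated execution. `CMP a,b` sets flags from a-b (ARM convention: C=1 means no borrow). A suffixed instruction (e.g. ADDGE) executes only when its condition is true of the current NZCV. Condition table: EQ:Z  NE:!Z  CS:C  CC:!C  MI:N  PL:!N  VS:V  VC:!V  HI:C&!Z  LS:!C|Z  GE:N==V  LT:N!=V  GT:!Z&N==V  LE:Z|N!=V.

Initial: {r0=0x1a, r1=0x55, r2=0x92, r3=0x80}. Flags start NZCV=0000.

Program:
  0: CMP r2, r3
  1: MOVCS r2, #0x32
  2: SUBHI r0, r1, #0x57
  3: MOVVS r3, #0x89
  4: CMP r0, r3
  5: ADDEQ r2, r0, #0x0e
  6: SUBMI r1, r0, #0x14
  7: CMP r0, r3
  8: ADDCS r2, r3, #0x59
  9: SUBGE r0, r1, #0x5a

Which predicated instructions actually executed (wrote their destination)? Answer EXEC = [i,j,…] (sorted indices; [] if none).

EXEC = [1,2,8,9]

0: ✓ CMP  NZCV=0010
1: ✓ MOVCS  r2←0x32
2: ✓ SUBHI  r0←0xfe
3: · MOVVS
4: ✓ CMP  NZCV=0010
5: · ADDEQ
6: · SUBMI
7: ✓ CMP  NZCV=0010
8: ✓ ADDCS  r2←0xd9
9: ✓ SUBGE  r0←0xfb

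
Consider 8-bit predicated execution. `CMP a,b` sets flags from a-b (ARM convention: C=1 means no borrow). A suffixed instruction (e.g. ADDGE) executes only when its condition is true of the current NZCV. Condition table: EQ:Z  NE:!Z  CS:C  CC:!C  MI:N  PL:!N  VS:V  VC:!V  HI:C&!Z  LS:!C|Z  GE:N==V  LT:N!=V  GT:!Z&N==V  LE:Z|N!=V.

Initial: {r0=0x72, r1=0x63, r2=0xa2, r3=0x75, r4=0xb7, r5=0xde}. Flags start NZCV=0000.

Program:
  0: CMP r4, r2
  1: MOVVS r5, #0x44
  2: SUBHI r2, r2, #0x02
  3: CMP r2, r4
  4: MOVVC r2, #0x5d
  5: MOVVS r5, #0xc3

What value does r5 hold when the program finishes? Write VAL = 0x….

[0] flags=0010 → (cmp)
[1] flags=0010 VS?F → skip
[2] flags=0010 HI?T → r2=0xa0
[3] flags=1000 → (cmp)
[4] flags=1000 VC?T → r2=0x5d
[5] flags=1000 VS?F → skip

VAL = 0xde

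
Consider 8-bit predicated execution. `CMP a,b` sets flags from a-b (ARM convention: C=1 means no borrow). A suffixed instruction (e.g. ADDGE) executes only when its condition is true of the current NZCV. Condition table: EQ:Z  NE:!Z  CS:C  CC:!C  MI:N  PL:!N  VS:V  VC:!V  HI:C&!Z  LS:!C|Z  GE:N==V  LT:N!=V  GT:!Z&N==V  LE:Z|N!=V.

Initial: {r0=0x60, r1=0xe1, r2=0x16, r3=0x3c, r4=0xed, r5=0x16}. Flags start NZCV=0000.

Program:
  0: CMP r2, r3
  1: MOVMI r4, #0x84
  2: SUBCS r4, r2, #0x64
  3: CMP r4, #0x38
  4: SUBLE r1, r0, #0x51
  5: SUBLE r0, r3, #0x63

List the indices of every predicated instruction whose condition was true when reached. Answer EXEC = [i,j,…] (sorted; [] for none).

EXEC = [1,4,5]

0: ✓ CMP  NZCV=1000
1: ✓ MOVMI  r4←0x84
2: · SUBCS
3: ✓ CMP  NZCV=0011
4: ✓ SUBLE  r1←0x0f
5: ✓ SUBLE  r0←0xd9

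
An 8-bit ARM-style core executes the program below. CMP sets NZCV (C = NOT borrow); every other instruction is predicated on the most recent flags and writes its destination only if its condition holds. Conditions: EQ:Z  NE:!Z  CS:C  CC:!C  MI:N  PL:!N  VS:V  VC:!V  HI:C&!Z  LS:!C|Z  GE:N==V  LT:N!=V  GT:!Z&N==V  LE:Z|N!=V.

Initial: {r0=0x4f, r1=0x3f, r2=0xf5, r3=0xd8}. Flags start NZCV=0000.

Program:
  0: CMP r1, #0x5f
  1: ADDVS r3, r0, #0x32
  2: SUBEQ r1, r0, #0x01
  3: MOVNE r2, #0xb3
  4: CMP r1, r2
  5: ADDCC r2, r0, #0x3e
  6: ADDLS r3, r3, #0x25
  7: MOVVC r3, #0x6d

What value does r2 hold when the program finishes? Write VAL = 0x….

VAL = 0x8d

[0] flags=1000 → (cmp)
[1] flags=1000 VS?F → skip
[2] flags=1000 EQ?F → skip
[3] flags=1000 NE?T → r2=0xb3
[4] flags=1001 → (cmp)
[5] flags=1001 CC?T → r2=0x8d
[6] flags=1001 LS?T → r3=0xfd
[7] flags=1001 VC?F → skip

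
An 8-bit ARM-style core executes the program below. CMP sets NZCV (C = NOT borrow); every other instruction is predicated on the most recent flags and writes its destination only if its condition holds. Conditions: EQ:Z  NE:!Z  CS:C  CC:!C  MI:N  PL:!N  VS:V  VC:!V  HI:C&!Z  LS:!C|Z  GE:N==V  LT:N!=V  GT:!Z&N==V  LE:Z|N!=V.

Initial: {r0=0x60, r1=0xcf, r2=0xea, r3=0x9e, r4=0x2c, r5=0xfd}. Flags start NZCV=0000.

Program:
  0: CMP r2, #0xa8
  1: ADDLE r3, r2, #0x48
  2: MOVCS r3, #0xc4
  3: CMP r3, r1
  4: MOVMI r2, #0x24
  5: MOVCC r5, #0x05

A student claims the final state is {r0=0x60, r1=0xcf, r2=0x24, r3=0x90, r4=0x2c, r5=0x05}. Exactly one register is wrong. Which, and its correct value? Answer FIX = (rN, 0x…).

[0] flags=0010 → (cmp)
[1] flags=0010 LE?F → skip
[2] flags=0010 CS?T → r3=0xc4
[3] flags=1000 → (cmp)
[4] flags=1000 MI?T → r2=0x24
[5] flags=1000 CC?T → r5=0x05

FIX = (r3, 0xc4)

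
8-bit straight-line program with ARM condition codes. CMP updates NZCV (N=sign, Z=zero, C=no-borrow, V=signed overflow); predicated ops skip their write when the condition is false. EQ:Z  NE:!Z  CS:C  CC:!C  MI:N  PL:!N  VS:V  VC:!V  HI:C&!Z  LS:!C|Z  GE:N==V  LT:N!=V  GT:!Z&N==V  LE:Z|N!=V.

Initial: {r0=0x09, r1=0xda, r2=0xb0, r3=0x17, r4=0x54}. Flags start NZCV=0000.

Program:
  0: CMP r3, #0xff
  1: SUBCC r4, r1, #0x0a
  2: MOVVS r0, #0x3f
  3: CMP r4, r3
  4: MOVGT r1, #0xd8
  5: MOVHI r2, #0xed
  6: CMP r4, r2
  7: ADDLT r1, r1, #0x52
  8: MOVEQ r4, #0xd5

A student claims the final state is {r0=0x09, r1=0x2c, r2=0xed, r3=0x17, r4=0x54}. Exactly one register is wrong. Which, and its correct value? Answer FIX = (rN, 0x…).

0: ✓ CMP  NZCV=0000
1: ✓ SUBCC  r4←0xd0
2: · MOVVS
3: ✓ CMP  NZCV=1010
4: · MOVGT
5: ✓ MOVHI  r2←0xed
6: ✓ CMP  NZCV=1000
7: ✓ ADDLT  r1←0x2c
8: · MOVEQ

FIX = (r4, 0xd0)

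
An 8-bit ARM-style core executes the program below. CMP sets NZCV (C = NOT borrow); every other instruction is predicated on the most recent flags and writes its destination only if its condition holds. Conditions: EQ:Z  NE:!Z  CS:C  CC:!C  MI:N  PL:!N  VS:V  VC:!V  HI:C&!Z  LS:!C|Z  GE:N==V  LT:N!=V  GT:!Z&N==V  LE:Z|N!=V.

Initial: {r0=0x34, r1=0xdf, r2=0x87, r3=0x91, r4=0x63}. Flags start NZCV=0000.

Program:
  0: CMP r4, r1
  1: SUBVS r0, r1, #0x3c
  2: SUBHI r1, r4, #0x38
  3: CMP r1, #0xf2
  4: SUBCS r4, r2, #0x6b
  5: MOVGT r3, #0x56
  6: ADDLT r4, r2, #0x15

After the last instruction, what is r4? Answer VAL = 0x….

0: ✓ CMP  NZCV=1001
1: ✓ SUBVS  r0←0xa3
2: · SUBHI
3: ✓ CMP  NZCV=1000
4: · SUBCS
5: · MOVGT
6: ✓ ADDLT  r4←0x9c

VAL = 0x9c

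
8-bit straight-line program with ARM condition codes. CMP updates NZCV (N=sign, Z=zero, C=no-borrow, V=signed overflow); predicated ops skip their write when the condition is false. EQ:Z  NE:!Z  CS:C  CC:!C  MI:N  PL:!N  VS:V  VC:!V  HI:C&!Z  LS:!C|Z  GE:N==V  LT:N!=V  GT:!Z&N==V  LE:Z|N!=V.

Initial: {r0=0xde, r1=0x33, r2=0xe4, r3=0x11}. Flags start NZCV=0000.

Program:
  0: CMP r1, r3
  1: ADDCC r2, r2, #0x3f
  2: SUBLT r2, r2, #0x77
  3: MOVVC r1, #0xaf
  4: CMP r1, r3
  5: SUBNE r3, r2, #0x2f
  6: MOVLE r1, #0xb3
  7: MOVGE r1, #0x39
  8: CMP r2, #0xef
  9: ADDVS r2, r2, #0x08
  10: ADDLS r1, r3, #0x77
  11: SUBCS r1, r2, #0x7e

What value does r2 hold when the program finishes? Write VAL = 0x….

VAL = 0xe4

[0] flags=0010 → (cmp)
[1] flags=0010 CC?F → skip
[2] flags=0010 LT?F → skip
[3] flags=0010 VC?T → r1=0xaf
[4] flags=1010 → (cmp)
[5] flags=1010 NE?T → r3=0xb5
[6] flags=1010 LE?T → r1=0xb3
[7] flags=1010 GE?F → skip
[8] flags=1000 → (cmp)
[9] flags=1000 VS?F → skip
[10] flags=1000 LS?T → r1=0x2c
[11] flags=1000 CS?F → skip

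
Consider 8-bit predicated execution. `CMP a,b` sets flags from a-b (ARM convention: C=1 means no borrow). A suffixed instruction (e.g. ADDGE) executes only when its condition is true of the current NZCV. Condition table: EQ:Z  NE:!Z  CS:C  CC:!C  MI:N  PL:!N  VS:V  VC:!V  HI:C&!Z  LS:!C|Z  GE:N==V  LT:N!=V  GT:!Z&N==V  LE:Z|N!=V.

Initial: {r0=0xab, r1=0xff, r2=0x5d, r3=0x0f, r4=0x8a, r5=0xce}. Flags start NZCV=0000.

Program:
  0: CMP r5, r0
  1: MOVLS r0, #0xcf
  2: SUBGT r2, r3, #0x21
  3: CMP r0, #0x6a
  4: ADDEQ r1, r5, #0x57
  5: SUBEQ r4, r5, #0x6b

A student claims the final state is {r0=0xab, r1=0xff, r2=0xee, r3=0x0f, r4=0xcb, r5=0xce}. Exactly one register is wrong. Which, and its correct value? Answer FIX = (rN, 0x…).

[0] flags=0010 → (cmp)
[1] flags=0010 LS?F → skip
[2] flags=0010 GT?T → r2=0xee
[3] flags=0011 → (cmp)
[4] flags=0011 EQ?F → skip
[5] flags=0011 EQ?F → skip

FIX = (r4, 0x8a)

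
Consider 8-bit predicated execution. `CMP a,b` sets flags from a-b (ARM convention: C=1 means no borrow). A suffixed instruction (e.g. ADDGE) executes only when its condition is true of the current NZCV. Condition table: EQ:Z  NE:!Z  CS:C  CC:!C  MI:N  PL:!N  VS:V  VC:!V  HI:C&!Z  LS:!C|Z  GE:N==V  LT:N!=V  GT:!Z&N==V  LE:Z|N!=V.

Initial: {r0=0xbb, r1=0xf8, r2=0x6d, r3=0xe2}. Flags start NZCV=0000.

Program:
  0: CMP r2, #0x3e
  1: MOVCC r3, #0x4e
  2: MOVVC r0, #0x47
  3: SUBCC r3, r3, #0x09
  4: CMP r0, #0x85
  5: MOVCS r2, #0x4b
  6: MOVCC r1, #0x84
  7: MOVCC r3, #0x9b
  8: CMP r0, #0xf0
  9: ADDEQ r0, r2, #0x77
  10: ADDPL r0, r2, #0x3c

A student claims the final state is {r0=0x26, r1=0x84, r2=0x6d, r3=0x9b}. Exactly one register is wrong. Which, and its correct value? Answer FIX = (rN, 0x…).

[0] flags=0010 → (cmp)
[1] flags=0010 CC?F → skip
[2] flags=0010 VC?T → r0=0x47
[3] flags=0010 CC?F → skip
[4] flags=1001 → (cmp)
[5] flags=1001 CS?F → skip
[6] flags=1001 CC?T → r1=0x84
[7] flags=1001 CC?T → r3=0x9b
[8] flags=0000 → (cmp)
[9] flags=0000 EQ?F → skip
[10] flags=0000 PL?T → r0=0xa9

FIX = (r0, 0xa9)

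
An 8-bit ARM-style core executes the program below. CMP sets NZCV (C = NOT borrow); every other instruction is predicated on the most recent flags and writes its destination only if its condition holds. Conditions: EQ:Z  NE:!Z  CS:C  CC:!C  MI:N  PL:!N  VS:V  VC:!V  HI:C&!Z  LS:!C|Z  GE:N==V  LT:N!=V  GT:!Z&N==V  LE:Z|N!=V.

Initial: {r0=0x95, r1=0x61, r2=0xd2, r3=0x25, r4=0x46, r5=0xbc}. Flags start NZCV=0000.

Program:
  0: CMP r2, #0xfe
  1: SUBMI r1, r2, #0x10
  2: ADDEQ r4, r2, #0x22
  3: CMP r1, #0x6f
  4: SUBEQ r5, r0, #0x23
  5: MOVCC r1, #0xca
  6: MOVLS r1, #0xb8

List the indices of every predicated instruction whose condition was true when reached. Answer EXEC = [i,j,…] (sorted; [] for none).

0: ✓ CMP  NZCV=1000
1: ✓ SUBMI  r1←0xc2
2: · ADDEQ
3: ✓ CMP  NZCV=0011
4: · SUBEQ
5: · MOVCC
6: · MOVLS

EXEC = [1]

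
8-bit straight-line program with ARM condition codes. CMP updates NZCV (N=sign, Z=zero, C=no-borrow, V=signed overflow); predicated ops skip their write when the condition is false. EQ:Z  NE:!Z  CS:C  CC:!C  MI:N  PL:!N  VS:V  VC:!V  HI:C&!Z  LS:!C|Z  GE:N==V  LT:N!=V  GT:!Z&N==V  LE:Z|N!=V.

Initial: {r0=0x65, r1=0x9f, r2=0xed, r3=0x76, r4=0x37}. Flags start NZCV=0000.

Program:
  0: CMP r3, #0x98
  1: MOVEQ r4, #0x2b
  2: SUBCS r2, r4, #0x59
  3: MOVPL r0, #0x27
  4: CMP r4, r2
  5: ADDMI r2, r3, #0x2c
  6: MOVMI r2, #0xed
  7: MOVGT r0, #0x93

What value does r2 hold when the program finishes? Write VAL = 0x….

VAL = 0xed

[0] flags=1001 → (cmp)
[1] flags=1001 EQ?F → skip
[2] flags=1001 CS?F → skip
[3] flags=1001 PL?F → skip
[4] flags=0000 → (cmp)
[5] flags=0000 MI?F → skip
[6] flags=0000 MI?F → skip
[7] flags=0000 GT?T → r0=0x93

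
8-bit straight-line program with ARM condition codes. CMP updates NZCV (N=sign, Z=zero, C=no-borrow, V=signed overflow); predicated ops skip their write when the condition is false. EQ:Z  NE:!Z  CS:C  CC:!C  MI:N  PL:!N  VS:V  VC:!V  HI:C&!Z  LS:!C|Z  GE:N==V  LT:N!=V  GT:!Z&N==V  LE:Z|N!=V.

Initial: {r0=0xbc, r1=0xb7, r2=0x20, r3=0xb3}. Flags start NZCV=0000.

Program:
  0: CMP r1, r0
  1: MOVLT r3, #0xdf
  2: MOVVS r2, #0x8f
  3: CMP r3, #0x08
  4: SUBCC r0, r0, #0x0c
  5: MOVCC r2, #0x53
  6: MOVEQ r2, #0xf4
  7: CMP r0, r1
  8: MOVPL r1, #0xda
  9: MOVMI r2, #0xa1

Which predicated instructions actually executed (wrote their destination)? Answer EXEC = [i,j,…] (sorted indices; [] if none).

EXEC = [1,8]

0: ✓ CMP  NZCV=1000
1: ✓ MOVLT  r3←0xdf
2: · MOVVS
3: ✓ CMP  NZCV=1010
4: · SUBCC
5: · MOVCC
6: · MOVEQ
7: ✓ CMP  NZCV=0010
8: ✓ MOVPL  r1←0xda
9: · MOVMI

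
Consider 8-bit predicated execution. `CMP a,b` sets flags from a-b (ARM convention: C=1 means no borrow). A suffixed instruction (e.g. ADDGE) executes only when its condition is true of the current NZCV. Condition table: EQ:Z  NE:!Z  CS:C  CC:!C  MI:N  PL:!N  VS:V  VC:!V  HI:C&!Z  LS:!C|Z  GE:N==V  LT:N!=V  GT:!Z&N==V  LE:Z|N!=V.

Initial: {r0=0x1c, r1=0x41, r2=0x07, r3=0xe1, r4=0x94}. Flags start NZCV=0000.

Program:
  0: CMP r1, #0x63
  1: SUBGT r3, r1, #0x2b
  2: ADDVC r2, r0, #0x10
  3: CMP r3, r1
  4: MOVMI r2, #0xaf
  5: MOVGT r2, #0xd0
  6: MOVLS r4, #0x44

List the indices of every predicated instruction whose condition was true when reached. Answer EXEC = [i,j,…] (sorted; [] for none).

[0] flags=1000 → (cmp)
[1] flags=1000 GT?F → skip
[2] flags=1000 VC?T → r2=0x2c
[3] flags=1010 → (cmp)
[4] flags=1010 MI?T → r2=0xaf
[5] flags=1010 GT?F → skip
[6] flags=1010 LS?F → skip

EXEC = [2,4]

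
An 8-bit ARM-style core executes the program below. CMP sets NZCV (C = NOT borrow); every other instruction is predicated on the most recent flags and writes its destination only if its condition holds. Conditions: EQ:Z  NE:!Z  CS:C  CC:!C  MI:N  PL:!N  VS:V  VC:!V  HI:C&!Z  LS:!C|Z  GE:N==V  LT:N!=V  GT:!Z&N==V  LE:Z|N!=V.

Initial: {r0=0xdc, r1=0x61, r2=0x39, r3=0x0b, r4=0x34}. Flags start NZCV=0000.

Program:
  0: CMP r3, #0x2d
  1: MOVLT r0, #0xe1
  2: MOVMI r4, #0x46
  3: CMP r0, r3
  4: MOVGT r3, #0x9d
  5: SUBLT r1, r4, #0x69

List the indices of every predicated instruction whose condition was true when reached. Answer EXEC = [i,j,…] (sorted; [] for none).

[0] flags=1000 → (cmp)
[1] flags=1000 LT?T → r0=0xe1
[2] flags=1000 MI?T → r4=0x46
[3] flags=1010 → (cmp)
[4] flags=1010 GT?F → skip
[5] flags=1010 LT?T → r1=0xdd

EXEC = [1,2,5]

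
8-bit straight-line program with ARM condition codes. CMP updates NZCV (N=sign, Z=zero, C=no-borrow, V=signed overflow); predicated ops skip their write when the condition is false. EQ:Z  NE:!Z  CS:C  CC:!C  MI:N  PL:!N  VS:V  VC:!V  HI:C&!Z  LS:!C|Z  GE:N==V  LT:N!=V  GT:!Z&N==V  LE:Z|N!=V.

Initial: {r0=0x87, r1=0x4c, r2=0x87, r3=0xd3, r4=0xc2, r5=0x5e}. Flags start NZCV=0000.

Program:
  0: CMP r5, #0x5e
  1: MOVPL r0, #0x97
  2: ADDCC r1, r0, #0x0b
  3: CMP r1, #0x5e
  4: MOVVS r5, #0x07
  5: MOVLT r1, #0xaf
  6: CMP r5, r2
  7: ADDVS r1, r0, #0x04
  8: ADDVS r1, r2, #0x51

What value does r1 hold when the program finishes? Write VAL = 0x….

[0] flags=0110 → (cmp)
[1] flags=0110 PL?T → r0=0x97
[2] flags=0110 CC?F → skip
[3] flags=1000 → (cmp)
[4] flags=1000 VS?F → skip
[5] flags=1000 LT?T → r1=0xaf
[6] flags=1001 → (cmp)
[7] flags=1001 VS?T → r1=0x9b
[8] flags=1001 VS?T → r1=0xd8

VAL = 0xd8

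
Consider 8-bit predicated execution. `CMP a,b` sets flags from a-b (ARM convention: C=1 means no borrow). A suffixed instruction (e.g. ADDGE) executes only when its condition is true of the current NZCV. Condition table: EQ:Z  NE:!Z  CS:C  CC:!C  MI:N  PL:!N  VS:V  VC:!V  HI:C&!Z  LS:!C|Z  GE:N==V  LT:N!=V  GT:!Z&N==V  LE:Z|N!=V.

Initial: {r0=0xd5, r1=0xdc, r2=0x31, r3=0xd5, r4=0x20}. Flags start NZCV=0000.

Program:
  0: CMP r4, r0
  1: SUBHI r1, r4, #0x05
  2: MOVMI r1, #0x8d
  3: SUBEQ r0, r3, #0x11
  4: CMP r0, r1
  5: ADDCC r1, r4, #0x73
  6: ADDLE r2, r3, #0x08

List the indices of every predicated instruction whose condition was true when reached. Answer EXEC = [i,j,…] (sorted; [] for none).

[0] flags=0000 → (cmp)
[1] flags=0000 HI?F → skip
[2] flags=0000 MI?F → skip
[3] flags=0000 EQ?F → skip
[4] flags=1000 → (cmp)
[5] flags=1000 CC?T → r1=0x93
[6] flags=1000 LE?T → r2=0xdd

EXEC = [5,6]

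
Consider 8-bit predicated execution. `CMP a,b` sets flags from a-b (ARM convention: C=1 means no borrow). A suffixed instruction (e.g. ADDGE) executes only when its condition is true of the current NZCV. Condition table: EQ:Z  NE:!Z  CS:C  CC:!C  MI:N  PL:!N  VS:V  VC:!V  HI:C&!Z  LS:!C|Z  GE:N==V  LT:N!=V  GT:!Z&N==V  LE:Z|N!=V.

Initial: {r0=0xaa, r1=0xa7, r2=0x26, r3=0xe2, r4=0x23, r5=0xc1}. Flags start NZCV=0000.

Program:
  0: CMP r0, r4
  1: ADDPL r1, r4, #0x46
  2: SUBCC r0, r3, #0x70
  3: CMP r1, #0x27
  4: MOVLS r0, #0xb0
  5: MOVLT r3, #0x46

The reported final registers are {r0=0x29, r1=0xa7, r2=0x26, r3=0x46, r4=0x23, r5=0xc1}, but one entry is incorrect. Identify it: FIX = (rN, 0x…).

FIX = (r0, 0xaa)

[0] flags=1010 → (cmp)
[1] flags=1010 PL?F → skip
[2] flags=1010 CC?F → skip
[3] flags=1010 → (cmp)
[4] flags=1010 LS?F → skip
[5] flags=1010 LT?T → r3=0x46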